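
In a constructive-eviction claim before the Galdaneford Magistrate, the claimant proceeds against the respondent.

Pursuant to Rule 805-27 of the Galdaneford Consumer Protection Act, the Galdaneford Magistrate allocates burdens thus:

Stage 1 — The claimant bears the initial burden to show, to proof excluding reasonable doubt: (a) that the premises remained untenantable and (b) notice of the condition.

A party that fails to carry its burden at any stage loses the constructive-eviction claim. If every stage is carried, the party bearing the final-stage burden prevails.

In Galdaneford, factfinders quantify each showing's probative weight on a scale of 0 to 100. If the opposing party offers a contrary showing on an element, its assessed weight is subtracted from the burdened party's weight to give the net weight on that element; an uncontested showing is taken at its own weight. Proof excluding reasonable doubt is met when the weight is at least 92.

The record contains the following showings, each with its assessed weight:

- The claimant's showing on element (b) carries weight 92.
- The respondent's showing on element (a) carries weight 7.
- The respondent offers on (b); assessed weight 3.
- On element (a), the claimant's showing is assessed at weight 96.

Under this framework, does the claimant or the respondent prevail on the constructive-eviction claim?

At Stage 1 the claimant must meet proof excluding reasonable doubt (weight is at least 92): on (a) the weight is 96 less the opposing 7 gives net 89, which does not reach 92, so (a) does not meet the standard; on (b) the weight is 92 less the opposing 3 gives net 89, which does not reach 92, so (b) does not meet the standard.
  The claimant does not carry Stage 1.
The analysis ends at Stage 1; the respondent prevails.

respondent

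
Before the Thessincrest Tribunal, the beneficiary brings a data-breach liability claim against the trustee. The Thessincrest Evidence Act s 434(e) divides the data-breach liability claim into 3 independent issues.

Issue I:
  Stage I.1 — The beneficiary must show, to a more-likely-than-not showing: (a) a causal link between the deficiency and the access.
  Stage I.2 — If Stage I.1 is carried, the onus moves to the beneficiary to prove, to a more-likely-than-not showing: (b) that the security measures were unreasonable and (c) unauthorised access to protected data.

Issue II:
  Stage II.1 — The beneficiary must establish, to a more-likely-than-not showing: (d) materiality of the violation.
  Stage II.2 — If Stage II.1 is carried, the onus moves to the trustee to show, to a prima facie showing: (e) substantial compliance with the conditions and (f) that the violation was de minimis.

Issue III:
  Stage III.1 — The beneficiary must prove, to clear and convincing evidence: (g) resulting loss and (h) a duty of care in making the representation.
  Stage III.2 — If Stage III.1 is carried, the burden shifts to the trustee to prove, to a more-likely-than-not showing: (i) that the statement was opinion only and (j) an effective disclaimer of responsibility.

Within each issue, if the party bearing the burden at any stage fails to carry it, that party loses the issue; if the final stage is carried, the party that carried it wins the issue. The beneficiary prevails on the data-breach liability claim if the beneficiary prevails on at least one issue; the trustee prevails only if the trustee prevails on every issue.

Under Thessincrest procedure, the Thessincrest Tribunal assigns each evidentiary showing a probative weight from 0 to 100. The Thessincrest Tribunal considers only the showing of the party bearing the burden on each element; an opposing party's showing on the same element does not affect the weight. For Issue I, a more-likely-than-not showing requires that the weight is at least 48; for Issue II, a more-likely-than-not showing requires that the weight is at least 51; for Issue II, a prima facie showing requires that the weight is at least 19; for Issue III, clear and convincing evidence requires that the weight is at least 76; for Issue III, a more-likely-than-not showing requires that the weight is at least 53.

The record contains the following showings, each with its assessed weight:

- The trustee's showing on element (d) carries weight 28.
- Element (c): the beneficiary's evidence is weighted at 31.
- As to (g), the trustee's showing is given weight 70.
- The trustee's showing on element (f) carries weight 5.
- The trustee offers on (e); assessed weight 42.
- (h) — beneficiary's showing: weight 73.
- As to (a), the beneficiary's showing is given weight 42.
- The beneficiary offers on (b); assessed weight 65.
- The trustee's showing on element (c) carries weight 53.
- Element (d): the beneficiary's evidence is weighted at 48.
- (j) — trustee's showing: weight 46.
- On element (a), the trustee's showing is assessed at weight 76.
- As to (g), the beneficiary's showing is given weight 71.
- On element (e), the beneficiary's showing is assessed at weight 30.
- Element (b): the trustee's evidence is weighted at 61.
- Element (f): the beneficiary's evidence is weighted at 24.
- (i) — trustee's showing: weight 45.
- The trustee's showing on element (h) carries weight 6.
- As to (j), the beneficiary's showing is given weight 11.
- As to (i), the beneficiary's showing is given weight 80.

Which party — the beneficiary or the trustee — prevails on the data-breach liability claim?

— Issue I —
Stage I.1 — burden on beneficiary; standard: a more-likely-than-not showing (weight is at least 48).
    (a): 42 (trustee's 76 disregarded) < 48 [not met]
  Not every element is met, so the beneficiary fails to carry Stage I.1.
The analysis ends at Stage I.1; the trustee prevails on this issue.
— Issue II —
At Stage II.1 the beneficiary must meet a more-likely-than-not showing (weight is at least 51): on (d) the weight is 48 (the trustee's 28 is given no effect), which does not reach 51, so (d) does not meet the standard.
  The beneficiary does not carry Stage II.1.
So the trustee prevails on this issue.
— Issue III —
Stage III.1 — burden on beneficiary; standard: clear and convincing evidence (weight is at least 76).
    (g): 71 (trustee's 70 disregarded) < 76 [not met]
    (h): 73 (trustee's 6 disregarded) < 76 [not met]
  Stage III.1 not carried; the beneficiary fails its burden.
The analysis ends at Stage III.1; the trustee prevails on this issue.
Per-issue: Issue I → trustee; Issue II → trustee; Issue III → trustee. The beneficiary must prevail on at least one issue; overall, the trustee prevails.

trustee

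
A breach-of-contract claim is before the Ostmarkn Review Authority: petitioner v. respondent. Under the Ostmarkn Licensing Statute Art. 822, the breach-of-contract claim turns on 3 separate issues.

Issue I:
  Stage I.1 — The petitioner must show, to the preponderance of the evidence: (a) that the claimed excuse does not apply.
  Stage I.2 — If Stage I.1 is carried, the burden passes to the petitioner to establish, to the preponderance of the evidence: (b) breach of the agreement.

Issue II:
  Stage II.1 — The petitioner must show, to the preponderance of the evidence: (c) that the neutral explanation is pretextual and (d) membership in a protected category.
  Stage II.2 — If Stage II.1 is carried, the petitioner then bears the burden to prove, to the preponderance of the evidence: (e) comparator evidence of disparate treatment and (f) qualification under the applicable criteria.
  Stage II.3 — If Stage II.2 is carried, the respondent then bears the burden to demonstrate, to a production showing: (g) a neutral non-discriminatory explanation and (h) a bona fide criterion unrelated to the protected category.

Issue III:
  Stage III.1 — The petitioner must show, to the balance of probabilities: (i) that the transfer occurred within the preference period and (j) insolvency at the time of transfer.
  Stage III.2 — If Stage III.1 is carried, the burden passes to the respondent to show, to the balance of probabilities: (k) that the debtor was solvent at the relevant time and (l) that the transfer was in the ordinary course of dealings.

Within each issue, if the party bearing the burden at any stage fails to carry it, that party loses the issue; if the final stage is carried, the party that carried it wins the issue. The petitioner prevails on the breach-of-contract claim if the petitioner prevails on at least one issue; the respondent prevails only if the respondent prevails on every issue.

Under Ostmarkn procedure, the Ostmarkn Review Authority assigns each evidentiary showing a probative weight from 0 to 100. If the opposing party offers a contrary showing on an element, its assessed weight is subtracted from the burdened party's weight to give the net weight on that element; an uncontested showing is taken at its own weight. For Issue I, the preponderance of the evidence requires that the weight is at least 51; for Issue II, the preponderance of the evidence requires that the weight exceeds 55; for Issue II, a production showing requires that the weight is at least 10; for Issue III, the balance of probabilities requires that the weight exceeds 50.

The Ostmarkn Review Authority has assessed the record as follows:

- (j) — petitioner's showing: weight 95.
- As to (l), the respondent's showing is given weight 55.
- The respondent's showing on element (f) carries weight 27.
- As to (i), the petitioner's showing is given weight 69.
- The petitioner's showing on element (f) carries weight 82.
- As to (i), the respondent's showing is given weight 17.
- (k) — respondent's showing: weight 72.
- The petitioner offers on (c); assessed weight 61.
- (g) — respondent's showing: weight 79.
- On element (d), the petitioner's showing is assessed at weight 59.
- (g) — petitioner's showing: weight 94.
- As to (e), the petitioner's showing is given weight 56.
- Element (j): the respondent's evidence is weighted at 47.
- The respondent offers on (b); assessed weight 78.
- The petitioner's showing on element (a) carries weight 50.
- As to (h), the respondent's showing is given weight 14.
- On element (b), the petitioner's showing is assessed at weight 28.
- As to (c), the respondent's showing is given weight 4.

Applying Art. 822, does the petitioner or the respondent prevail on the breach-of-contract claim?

respondent

— Issue I —
Stage I.1 (petitioner, the preponderance of the evidence, weight is at least 51): (a) 50 < 51 — fails.
  The petitioner does not carry Stage I.1.
The respondent prevails on this issue.
— Issue II —
At Stage II.1 the petitioner must meet the preponderance of the evidence (weight exceeds 55): on (c) the weight is 61 less the opposing 4 gives net 57, > 55, so (c) meets the standard; on (d) the weight is 59, which does exceed 55, so (d) meets the standard.
  All elements met. The petitioner retains the burden for Stage II.2.
At Stage II.2 the petitioner must meet the preponderance of the evidence (weight exceeds 55): on (e) the weight is 56, which does exceed 55, so (e) meets the standard; on (f) the weight is 82 less the opposing 27 gives net 55, ≤ 55, so (f) does not meet the standard.
  Not every element is met, so the petitioner fails to carry Stage II.2.
So the respondent prevails on this issue.
— Issue III —
At Stage III.1 the petitioner must meet the balance of probabilities (weight exceeds 50): on (i) the weight is 69 less the opposing 17 gives net 52, > 50, so (i) meets the standard; on (j) the weight is 95 less the opposing 47 gives net 48, which does not exceed 50, so (j) does not meet the standard.
  Not every element is met, so the petitioner fails to carry Stage III.1.
The analysis ends at Stage III.1; the respondent prevails on this issue.
Per-issue: Issue I → respondent; Issue II → respondent; Issue III → respondent. The petitioner must prevail on at least one issue; overall, the respondent prevails.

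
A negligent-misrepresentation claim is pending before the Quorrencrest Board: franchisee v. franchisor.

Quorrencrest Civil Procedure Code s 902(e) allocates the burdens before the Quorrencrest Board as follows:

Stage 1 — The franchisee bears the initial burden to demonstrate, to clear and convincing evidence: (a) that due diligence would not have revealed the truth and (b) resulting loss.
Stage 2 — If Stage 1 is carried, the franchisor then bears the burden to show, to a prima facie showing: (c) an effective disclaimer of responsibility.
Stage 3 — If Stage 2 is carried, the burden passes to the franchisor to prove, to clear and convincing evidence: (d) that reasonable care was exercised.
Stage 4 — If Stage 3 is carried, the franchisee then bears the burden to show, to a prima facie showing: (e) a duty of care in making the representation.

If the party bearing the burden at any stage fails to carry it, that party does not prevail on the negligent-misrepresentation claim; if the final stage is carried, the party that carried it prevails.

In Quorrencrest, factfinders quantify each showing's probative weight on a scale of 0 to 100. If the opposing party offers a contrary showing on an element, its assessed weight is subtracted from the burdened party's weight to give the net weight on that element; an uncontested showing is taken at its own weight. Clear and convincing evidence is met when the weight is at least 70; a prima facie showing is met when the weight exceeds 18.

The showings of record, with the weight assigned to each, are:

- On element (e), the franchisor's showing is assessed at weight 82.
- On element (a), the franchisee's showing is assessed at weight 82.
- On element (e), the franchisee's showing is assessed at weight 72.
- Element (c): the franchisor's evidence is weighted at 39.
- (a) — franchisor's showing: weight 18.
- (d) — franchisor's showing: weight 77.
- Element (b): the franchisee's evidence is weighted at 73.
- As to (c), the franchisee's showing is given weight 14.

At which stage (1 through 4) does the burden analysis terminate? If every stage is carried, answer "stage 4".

Stage 1 — burden on franchisee; standard: clear and convincing evidence (weight is at least 70).
    (a): 82 − 18 = 64 < 70 [not met]
    (b): 73 ≥ 70 [met]
  Stage 1 not carried; the franchisee fails its burden.
The analysis ends at Stage 1; the franchisor prevails.

stage 1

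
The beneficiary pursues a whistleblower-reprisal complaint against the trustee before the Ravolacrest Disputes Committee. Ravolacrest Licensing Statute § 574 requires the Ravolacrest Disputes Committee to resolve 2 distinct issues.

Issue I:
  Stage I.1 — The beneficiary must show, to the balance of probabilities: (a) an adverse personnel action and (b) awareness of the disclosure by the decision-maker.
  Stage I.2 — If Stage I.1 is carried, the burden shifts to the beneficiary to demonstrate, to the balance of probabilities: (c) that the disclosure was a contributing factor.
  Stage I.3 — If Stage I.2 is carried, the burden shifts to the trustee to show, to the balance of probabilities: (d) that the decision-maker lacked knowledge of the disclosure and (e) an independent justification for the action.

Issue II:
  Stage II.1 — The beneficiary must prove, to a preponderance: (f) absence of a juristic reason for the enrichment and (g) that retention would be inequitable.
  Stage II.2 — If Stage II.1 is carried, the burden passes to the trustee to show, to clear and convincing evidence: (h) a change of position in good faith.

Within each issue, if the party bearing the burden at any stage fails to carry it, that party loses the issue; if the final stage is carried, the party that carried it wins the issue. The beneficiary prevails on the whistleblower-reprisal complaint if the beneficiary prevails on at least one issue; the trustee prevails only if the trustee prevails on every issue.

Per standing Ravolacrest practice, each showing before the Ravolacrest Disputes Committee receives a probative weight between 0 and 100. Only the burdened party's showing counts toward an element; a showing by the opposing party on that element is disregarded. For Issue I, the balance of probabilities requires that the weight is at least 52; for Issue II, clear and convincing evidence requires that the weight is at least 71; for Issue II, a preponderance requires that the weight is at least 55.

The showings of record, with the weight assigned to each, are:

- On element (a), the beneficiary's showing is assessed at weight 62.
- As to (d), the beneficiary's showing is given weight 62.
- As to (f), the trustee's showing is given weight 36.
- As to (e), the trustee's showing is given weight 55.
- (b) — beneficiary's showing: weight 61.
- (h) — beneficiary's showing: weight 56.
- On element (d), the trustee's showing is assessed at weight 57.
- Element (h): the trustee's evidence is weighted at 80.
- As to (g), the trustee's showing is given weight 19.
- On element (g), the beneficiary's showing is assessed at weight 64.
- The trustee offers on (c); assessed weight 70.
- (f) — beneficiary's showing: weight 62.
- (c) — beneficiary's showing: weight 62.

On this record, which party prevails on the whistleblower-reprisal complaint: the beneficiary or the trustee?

trustee

— Issue I —
Stage I.1 — burden on beneficiary; standard: the balance of probabilities (weight is at least 52).
    (a): 62 ≥ 52 [met]
    (b): 61 ≥ 52 [met]
  Stage I.1 is satisfied; the beneficiary continues to bear the burden.
Stage I.2 — burden on beneficiary; standard: the balance of probabilities (weight is at least 52).
    (c): 62 (trustee's 70 disregarded) ≥ 52 [met]
  Stage I.2 is satisfied; the onus moves to the trustee.
Stage I.3 — burden on trustee; standard: the balance of probabilities (weight is at least 52).
    (d): 57 (beneficiary's 62 disregarded) ≥ 52 [met]
    (e): 55 ≥ 52 [met]
  The trustee carries the last stage.
All stages carried — the trustee prevails on this issue.
— Issue II —
Stage II.1 — burden on beneficiary; standard: a preponderance (weight is at least 55).
    (f): 62 (trustee's 36 disregarded) ≥ 55 [met]
    (g): 64 (trustee's 19 disregarded) ≥ 55 [met]
  The beneficiary carries Stage II.1; the trustee now bears the burden.
Stage II.2 — burden on trustee; standard: clear and convincing evidence (weight is at least 71).
    (h): 80 (beneficiary's 56 disregarded) ≥ 71 [met]
  Stage II.2 carried; the final stage is satisfied.
Every stage carried; the trustee prevails on this issue.
Per-issue: Issue I → trustee; Issue II → trustee. The beneficiary must prevail on at least one issue; overall, the trustee prevails.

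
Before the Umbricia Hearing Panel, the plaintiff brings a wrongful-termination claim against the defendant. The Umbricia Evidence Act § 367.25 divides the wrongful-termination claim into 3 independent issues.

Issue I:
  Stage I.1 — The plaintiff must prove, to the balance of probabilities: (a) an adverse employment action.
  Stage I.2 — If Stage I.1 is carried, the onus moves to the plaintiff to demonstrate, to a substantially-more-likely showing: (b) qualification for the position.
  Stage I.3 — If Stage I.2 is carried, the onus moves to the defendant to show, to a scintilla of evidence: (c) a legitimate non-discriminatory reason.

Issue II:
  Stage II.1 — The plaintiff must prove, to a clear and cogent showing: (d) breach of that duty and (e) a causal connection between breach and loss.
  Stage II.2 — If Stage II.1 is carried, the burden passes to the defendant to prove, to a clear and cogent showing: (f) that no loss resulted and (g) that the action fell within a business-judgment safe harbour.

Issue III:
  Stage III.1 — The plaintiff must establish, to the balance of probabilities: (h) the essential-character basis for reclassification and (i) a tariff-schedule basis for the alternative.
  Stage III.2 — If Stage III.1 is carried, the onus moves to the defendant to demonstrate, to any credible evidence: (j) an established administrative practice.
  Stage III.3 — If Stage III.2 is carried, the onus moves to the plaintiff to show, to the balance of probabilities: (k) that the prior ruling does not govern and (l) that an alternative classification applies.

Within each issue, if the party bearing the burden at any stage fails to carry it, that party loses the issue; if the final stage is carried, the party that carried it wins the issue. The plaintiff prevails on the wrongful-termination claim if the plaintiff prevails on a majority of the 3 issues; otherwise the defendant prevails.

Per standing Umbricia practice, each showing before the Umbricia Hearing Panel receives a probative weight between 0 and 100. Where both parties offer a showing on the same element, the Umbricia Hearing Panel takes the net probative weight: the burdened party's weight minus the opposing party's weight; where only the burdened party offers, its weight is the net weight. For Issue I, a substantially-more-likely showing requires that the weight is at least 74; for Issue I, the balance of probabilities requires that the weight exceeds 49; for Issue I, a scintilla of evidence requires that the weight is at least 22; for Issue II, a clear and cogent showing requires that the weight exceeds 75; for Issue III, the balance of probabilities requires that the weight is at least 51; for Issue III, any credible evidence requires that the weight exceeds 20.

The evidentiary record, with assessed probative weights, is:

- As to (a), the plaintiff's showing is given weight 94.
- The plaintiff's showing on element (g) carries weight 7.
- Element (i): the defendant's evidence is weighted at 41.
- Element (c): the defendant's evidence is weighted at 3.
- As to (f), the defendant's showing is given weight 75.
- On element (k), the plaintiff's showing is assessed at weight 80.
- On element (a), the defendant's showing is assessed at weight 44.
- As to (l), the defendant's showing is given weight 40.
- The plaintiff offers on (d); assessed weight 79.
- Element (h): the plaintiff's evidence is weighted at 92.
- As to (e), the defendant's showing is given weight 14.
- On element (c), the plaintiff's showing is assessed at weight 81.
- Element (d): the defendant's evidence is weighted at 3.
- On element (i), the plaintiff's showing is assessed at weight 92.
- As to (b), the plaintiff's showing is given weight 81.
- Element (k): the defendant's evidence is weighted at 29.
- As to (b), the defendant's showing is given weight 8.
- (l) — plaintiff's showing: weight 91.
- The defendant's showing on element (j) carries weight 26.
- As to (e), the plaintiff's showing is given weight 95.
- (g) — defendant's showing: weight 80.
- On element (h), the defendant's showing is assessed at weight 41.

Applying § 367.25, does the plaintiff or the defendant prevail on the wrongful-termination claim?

— Issue I —
At Stage I.1 the plaintiff must meet the balance of probabilities (weight exceeds 49): on (a) the weight is 94 less the opposing 44 gives net 50, > 49, so (a) meets the standard.
  All elements met. The plaintiff retains the burden for Stage I.2.
At Stage I.2 the plaintiff must meet a substantially-more-likely showing (weight is at least 74): on (b) the weight is 81 less the opposing 8 gives net 73, < 74, so (b) does not meet the standard.
  Not every element is met, so the plaintiff fails to carry Stage I.2.
The defendant prevails on this issue.
— Issue II —
Stage II.1 — burden on plaintiff; standard: a clear and cogent showing (weight exceeds 75).
    (d): 79 − 3 = 76 > 75 [met]
    (e): 95 − 14 = 81 > 75 [met]
  All elements met. The burden passes to the defendant.
Stage II.2 — burden on defendant; standard: a clear and cogent showing (weight exceeds 75).
    (f): 75 ≤ 75 [not met]
    (g): 80 − 7 = 73 ≤ 75 [not met]
  Stage II.2 not carried; the defendant fails its burden.
The plaintiff prevails on this issue.
— Issue III —
At Stage III.1 the plaintiff must meet the balance of probabilities (weight is at least 51): on (h) the weight is 92 less the opposing 41 gives net 51, ≥ 51, so (h) meets the standard; on (i) the weight is 92 less the opposing 41 gives net 51, which does reach 51, so (i) meets the standard.
  The plaintiff carries Stage III.1; the defendant now bears the burden.
At Stage III.2 the defendant must meet any credible evidence (weight exceeds 20): on (j) the weight is 26, which does exceed 20, so (j) meets the standard.
  Stage III.2 is satisfied; the onus moves to the plaintiff.
At Stage III.3 the plaintiff must meet the balance of probabilities (weight is at least 51): on (k) the weight is 80 less the opposing 29 gives net 51, which does reach 51, so (k) meets the standard; on (l) the weight is 91 less the opposing 40 gives net 51, which does reach 51, so (l) meets the standard.
  Stage III.3 carried; the final stage is satisfied.
With every stage satisfied, the plaintiff prevails on this issue.
Per-issue: Issue I → defendant; Issue II → plaintiff; Issue III → plaintiff. The plaintiff must prevail on a majority of issues; overall, the plaintiff prevails.

plaintiff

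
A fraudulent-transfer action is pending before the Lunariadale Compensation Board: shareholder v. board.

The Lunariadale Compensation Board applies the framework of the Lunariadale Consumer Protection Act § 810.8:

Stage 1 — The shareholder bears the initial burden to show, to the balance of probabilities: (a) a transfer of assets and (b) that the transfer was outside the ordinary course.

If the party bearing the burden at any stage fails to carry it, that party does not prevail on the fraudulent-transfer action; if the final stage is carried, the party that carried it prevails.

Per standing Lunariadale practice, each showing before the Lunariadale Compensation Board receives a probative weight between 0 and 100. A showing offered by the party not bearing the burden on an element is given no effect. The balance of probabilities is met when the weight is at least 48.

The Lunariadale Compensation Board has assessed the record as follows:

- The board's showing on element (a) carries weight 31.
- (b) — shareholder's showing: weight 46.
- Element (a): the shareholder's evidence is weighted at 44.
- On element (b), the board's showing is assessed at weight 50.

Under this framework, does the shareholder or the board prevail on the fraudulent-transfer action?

Stage 1 (shareholder, the balance of probabilities, weight is at least 48): (a) 44 (board's 31 disregarded) < 48 — fails; (b) 46 (board's 50 disregarded) < 48 — fails.
  The shareholder does not carry Stage 1.
So the board prevails.

board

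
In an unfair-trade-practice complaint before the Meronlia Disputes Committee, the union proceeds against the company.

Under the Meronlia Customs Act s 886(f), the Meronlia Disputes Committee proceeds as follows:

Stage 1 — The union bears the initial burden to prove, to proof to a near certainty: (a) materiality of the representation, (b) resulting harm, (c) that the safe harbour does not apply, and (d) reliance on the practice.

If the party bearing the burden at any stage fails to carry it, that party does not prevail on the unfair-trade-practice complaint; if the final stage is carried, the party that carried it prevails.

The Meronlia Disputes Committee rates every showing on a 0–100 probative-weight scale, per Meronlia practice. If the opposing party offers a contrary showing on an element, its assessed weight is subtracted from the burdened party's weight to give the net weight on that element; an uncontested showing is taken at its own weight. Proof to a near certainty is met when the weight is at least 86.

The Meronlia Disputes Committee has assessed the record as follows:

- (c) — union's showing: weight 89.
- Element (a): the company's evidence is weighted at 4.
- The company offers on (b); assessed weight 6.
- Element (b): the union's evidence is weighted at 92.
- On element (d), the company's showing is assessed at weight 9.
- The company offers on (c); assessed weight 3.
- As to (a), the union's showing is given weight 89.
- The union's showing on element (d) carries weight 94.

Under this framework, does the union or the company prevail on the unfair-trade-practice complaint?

company

Stage 1 (union, proof to a near certainty, weight is at least 86): (a) net 89−4=85 < 86 — fails; (b) net 92−6=86 ≥ 86 — meets; (c) net 89−3=86 ≥ 86 — meets; (d) net 94−9=85 < 86 — fails.
  The union does not carry Stage 1.
The analysis ends at Stage 1; the company prevails.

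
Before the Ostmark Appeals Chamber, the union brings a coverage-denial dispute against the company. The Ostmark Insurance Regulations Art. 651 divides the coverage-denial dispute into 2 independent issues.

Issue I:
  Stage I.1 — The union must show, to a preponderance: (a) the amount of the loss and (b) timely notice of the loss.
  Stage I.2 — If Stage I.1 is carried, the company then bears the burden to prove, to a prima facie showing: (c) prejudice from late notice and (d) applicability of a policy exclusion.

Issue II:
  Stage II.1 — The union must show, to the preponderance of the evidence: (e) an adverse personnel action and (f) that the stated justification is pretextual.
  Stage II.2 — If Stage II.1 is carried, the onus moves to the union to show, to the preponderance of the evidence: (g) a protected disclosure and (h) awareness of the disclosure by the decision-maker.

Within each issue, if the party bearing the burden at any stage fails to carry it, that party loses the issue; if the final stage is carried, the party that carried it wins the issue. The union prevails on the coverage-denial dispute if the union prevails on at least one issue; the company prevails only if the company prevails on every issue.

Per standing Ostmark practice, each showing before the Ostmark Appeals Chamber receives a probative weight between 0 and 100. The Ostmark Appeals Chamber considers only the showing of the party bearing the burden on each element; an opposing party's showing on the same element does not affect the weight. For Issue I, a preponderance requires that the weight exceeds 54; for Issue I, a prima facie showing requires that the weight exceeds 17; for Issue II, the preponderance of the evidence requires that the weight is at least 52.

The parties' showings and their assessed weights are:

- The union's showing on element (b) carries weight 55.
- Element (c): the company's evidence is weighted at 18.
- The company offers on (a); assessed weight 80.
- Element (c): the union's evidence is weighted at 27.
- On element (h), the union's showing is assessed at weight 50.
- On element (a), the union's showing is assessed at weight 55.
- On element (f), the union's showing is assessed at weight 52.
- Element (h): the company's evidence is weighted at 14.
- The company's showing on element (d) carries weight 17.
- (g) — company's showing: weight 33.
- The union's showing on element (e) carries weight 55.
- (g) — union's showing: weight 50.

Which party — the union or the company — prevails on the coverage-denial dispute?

union

— Issue I —
Stage I.1 — burden on union; standard: a preponderance (weight exceeds 54).
    (a): 55 (company's 80 disregarded) > 54 [met]
    (b): 55 > 54 [met]
  Stage I.1 is satisfied; the onus moves to the company.
Stage I.2 — burden on company; standard: a prima facie showing (weight exceeds 17).
    (c): 18 (union's 27 disregarded) > 17 [met]
    (d): 17 ≤ 17 [not met]
  Not every element is met, so the company fails to carry Stage I.2.
So the union prevails on this issue.
— Issue II —
At Stage II.1 the union must meet the preponderance of the evidence (weight is at least 52): on (e) the weight is 55, which does reach 52, so (e) meets the standard; on (f) the weight is 52, ≥ 52, so (f) meets the standard.
  Stage II.1 carried; the burden remains with the union.
At Stage II.2 the union must meet the preponderance of the evidence (weight is at least 52): on (g) the weight is 50 (the company's 33 is given no effect), < 52, so (g) does not meet the standard; on (h) the weight is 50 (the company's 14 is given no effect), < 52, so (h) does not meet the standard.
  Stage II.2 not carried; the union fails its burden.
So the company prevails on this issue.
Per-issue: Issue I → union; Issue II → company. The union must prevail on at least one issue; overall, the union prevails.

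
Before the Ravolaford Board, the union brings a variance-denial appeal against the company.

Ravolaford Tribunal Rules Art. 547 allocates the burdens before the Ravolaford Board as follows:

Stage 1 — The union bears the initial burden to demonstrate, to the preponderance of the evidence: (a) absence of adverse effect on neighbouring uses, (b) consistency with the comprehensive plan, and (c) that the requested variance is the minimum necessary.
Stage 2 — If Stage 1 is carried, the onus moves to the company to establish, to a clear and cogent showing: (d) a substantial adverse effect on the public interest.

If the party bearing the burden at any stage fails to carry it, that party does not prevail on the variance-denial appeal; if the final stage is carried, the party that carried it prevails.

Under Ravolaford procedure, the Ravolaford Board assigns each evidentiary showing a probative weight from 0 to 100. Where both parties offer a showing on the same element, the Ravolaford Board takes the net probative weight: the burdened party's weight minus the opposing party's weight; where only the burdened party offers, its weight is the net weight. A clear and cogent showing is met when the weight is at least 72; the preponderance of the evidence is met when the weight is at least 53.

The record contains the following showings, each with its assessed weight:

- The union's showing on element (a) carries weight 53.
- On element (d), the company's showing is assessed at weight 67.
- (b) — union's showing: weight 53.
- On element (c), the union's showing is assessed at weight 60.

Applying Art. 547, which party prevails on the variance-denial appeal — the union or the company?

union

Stage 1 (union, the preponderance of the evidence, weight is at least 53): (a) 53 ≥ 53 — meets; (b) 53 ≥ 53 — meets; (c) 60 ≥ 53 — meets.
  Stage 1 is satisfied; the onus moves to the company.
Stage 2 (company, a clear and cogent showing, weight is at least 72): (d) 67 < 72 — fails.
  The company does not carry Stage 2.
The union prevails.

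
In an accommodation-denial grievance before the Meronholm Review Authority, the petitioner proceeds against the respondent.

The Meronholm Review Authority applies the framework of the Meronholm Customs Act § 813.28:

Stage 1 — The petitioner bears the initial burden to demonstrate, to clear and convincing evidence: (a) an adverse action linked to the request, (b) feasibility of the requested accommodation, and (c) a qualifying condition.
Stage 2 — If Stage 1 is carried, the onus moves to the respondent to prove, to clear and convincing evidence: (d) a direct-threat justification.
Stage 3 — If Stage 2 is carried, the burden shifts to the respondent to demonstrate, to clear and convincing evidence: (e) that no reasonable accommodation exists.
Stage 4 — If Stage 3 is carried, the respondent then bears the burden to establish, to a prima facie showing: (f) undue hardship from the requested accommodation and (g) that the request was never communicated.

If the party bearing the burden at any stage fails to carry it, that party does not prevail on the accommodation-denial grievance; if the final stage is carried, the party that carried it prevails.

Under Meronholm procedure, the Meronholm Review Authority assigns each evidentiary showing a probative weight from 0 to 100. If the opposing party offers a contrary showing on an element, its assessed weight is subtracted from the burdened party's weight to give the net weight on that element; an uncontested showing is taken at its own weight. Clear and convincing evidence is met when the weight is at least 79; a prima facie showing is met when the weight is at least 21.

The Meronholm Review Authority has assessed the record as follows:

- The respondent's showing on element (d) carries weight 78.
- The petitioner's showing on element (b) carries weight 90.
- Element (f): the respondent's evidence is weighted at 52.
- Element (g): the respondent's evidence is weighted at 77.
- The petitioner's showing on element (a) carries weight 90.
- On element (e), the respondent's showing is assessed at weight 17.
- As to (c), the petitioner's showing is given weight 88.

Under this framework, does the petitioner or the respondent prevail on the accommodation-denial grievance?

At Stage 1 the petitioner must meet clear and convincing evidence (weight is at least 79): on (a) the weight is 90, which does reach 79, so (a) meets the standard; on (b) the weight is 90, which does reach 79, so (b) meets the standard; on (c) the weight is 88, which does reach 79, so (c) meets the standard.
  Stage 1 is satisfied; the onus moves to the respondent.
At Stage 2 the respondent must meet clear and convincing evidence (weight is at least 79): on (d) the weight is 78, which does not reach 79, so (d) does not meet the standard.
  Stage 2 not carried; the respondent fails its burden.
So the petitioner prevails.

petitioner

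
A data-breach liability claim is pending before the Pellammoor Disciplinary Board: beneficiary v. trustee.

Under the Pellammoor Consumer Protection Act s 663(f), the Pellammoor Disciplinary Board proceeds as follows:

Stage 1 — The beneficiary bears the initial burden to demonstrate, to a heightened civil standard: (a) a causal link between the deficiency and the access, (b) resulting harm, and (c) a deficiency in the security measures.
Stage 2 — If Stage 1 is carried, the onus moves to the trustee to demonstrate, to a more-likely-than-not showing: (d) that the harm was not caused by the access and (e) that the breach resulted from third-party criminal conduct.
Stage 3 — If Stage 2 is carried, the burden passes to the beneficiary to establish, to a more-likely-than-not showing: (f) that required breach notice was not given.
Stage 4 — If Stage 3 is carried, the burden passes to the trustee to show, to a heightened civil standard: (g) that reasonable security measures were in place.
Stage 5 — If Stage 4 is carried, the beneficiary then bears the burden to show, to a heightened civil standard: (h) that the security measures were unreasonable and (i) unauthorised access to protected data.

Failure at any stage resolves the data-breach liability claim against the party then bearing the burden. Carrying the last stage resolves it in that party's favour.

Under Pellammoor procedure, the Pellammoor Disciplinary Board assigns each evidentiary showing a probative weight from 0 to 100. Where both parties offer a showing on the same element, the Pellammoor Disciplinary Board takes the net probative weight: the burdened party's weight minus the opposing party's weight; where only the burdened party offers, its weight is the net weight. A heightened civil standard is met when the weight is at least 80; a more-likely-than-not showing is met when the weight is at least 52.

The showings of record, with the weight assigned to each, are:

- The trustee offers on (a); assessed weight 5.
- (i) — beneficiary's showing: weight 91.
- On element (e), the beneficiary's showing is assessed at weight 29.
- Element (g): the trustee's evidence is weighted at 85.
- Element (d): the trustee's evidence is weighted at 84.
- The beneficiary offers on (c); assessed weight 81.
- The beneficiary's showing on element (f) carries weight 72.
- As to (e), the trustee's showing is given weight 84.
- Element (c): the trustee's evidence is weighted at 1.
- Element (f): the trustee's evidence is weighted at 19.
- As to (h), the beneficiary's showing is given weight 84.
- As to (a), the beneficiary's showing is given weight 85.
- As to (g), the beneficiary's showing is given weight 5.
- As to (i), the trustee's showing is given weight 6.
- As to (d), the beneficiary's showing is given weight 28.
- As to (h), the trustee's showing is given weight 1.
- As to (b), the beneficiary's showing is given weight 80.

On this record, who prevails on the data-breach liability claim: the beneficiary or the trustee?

beneficiary

Stage 1 — burden on beneficiary; standard: a heightened civil standard (weight is at least 80).
    (a): 85 − 5 = 80 ≥ 80 [met]
    (b): 80 ≥ 80 [met]
    (c): 81 − 1 = 80 ≥ 80 [met]
  All elements met. The burden passes to the trustee.
Stage 2 — burden on trustee; standard: a more-likely-than-not showing (weight is at least 52).
    (d): 84 − 28 = 56 ≥ 52 [met]
    (e): 84 − 29 = 55 ≥ 52 [met]
  The trustee carries Stage 2; the beneficiary now bears the burden.
Stage 3 — burden on beneficiary; standard: a more-likely-than-not showing (weight is at least 52).
    (f): 72 − 19 = 53 ≥ 52 [met]
  Stage 3 is satisfied; the onus moves to the trustee.
Stage 4 — burden on trustee; standard: a heightened civil standard (weight is at least 80).
    (g): 85 − 5 = 80 ≥ 80 [met]
  The trustee carries Stage 4; the beneficiary now bears the burden.
Stage 5 — burden on beneficiary; standard: a heightened civil standard (weight is at least 80).
    (h): 84 − 1 = 83 ≥ 80 [met]
    (i): 91 − 6 = 85 ≥ 80 [met]
  Stage 5 carried; the final stage is satisfied.
With every stage satisfied, the beneficiary prevails.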